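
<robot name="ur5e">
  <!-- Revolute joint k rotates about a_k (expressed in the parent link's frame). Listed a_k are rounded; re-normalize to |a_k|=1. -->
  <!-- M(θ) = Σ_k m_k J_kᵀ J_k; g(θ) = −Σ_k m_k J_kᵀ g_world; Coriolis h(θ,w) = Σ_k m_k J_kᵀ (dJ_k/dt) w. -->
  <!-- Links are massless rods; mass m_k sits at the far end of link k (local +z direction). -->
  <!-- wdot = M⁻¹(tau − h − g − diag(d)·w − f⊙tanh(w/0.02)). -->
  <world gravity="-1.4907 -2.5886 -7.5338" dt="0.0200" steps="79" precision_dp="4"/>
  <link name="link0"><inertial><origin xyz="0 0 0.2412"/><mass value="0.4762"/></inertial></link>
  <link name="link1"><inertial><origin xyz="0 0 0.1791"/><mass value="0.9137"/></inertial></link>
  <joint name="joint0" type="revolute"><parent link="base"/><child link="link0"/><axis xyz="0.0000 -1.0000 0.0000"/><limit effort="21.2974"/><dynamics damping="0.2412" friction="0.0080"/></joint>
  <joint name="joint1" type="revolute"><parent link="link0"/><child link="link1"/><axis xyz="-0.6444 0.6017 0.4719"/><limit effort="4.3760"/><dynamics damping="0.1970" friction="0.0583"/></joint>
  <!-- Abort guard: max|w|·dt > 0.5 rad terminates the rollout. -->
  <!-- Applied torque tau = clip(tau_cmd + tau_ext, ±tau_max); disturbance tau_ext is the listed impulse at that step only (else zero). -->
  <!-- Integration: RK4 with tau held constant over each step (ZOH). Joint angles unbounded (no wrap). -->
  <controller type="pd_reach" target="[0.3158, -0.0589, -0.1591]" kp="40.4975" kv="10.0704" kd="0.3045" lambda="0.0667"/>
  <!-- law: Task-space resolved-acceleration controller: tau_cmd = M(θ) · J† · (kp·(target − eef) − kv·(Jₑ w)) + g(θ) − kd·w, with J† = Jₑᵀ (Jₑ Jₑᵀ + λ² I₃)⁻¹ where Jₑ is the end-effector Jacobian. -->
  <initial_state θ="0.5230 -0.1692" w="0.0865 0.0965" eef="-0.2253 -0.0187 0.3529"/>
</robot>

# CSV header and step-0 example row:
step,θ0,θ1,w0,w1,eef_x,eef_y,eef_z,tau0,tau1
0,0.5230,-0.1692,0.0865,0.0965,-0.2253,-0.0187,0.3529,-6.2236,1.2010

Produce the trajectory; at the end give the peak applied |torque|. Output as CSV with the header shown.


step,θ0,θ1,w0,w1,eef_x,eef_y,eef_z,tau0,tau1
1,0.5190,-0.1754,-0.4672,-0.6391,-0.2245,-0.0194,0.3534,-5.3910,1.3233
2,0.5067,-0.1887,-0.7609,-0.6842,-0.2213,-0.0207,0.3551,-4.8187,1.2132
3,0.4893,-0.2023,-0.9784,-0.6747,-0.2163,-0.0221,0.3578,-4.3969,1.1134
4,0.4680,-0.2157,-1.1515,-0.6651,-0.2099,-0.0235,0.3613,-4.0785,1.0367
5,0.4435,-0.2289,-1.2944,-0.6599,-0.2022,-0.0249,0.3652,-3.8323,0.9785
6,0.4165,-0.2421,-1.4161,-0.6580,-0.1935,-0.0262,0.3696,-3.6359,0.9337
7,0.3871,-0.2552,-1.5230,-0.6580,-0.1838,-0.0275,0.3741,-3.4731,0.8982
8,0.3557,-0.2684,-1.6196,-0.6586,-0.1732,-0.0288,0.3787,-3.3323,0.8690
9,0.3224,-0.2815,-1.7089,-0.6588,-0.1619,-0.0301,0.3833,-3.2049,0.8440
10,0.2874,-0.2947,-1.7933,-0.6579,-0.1497,-0.0313,0.3878,-3.0844,0.8215
11,0.2507,-0.3078,-1.8740,-0.6551,-0.1368,-0.0326,0.3921,-2.9662,0.8001
12,0.2125,-0.3208,-1.9522,-0.6497,-0.1231,-0.0338,0.3961,-2.8468,0.7790
13,0.1727,-0.3337,-2.0283,-0.6415,-0.1087,-0.0350,0.3999,-2.7235,0.7574
14,0.1314,-0.3464,-2.1026,-0.6297,-0.0935,-0.0362,0.4033,-2.5941,0.7346
15,0.0887,-0.3588,-2.1753,-0.6143,-0.0776,-0.0373,0.4062,-2.4571,0.7101
16,0.0445,-0.3709,-2.2461,-0.5947,-0.0610,-0.0384,0.4085,-2.3113,0.6836
17,-0.0011,-0.3825,-2.3148,-0.5709,-0.0437,-0.0394,0.4103,-2.1557,0.6546
18,-0.0480,-0.3936,-2.3811,-0.5428,-0.0258,-0.0404,0.4114,-1.9896,0.6230
19,-0.0962,-0.4041,-2.4446,-0.5102,-0.0072,-0.0413,0.4117,-1.8124,0.5884
20,-0.1457,-0.4139,-2.5049,-0.4733,0.0119,-0.0421,0.4112,-1.6241,0.5506
21,-0.1963,-0.4229,-2.5613,-0.4323,0.0315,-0.0429,0.4098,-1.4244,0.5096
22,-0.2480,-0.4311,-2.6134,-0.3874,0.0516,-0.0436,0.4074,-1.2136,0.4653
23,-0.3007,-0.4383,-2.6606,-0.3391,0.0720,-0.0442,0.4039,-0.9921,0.4177
24,-0.3543,-0.4446,-2.7025,-0.2879,0.0927,-0.0447,0.3994,-0.7604,0.3668
25,-0.4087,-0.4498,-2.7384,-0.2344,0.1135,-0.0451,0.3938,-0.5194,0.3129
26,-0.4637,-0.4539,-2.7680,-0.1793,0.1345,-0.0455,0.3869,-0.2703,0.2562
27,-0.5192,-0.4569,-2.7908,-0.1234,0.1553,-0.0457,0.3789,-0.0142,0.1969
28,-0.5751,-0.4588,-2.8065,-0.0675,0.1760,-0.0459,0.3696,0.2473,0.1354
29,-0.6313,-0.4596,-2.8177,-0.0237,0.1964,-0.0459,0.3592,0.5129,0.0765
30,-0.6877,-0.4598,-2.8365,-0.0386,0.2163,-0.0459,0.3475,0.7822,0.0381
31,-0.7443,-0.4598,-2.8357,-0.0114,0.2356,-0.0459,0.3348,1.0482,-0.0177
32,-0.8007,-0.4592,-2.8231,0.0282,0.2542,-0.0459,0.3209,1.3113,-0.0795
33,-0.8571,-0.4588,-2.8093,0.0409,0.2719,-0.0459,0.3061,1.5704,-0.1320
34,-0.9131,-0.4581,-2.7916,0.0360,0.2887,-0.0458,0.2903,1.8237,-0.1783
35,-0.9685,-0.4570,-2.7559,0.0670,0.3045,-0.0457,0.2738,2.0669,-0.2384
36,-1.0232,-0.4554,-2.7125,0.0963,0.3192,-0.0456,0.2567,2.3005,-0.2975
37,-1.0769,-0.4532,-2.6621,0.1222,0.3327,-0.0454,0.2390,2.5230,-0.3548
38,-1.1295,-0.4505,-2.6055,0.1434,0.3451,-0.0452,0.2209,2.7327,-0.4092
39,-1.1810,-0.4475,-2.5432,0.1598,0.3563,-0.0449,0.2026,2.9286,-0.4603
40,-1.2311,-0.4441,-2.4757,0.1716,0.3664,-0.0447,0.1842,3.1097,-0.5078
41,-1.2799,-0.4406,-2.4037,0.1789,0.3752,-0.0444,0.1657,3.2752,-0.5516
42,-1.3272,-0.4370,-2.3279,0.1821,0.3830,-0.0441,0.1474,3.4248,-0.5914
43,-1.3730,-0.4334,-2.2488,0.1814,0.3896,-0.0438,0.1294,3.5585,-0.6273
44,-1.4171,-0.4298,-2.1671,0.1774,0.3952,-0.0435,0.1117,3.6763,-0.6593
45,-1.4596,-0.4263,-2.0835,0.1704,0.3998,-0.0432,0.0944,3.7788,-0.6874
46,-1.5004,-0.4230,-1.9987,0.1608,0.4036,-0.0429,0.0776,3.8664,-0.7119
47,-1.5395,-0.4199,-1.9132,0.1490,0.4065,-0.0426,0.0614,3.9401,-0.7329
48,-1.5769,-0.4171,-1.8276,0.1356,0.4087,-0.0424,0.0458,4.0007,-0.7506
49,-1.6126,-0.4145,-1.7426,0.1207,0.4102,-0.0422,0.0309,4.0491,-0.7654
50,-1.6466,-0.4122,-1.6584,0.1049,0.4111,-0.0420,0.0167,4.0865,-0.7775
51,-1.6789,-0.4103,-1.5757,0.0884,0.4115,-0.0418,0.0031,4.1140,-0.7871
52,-1.7096,-0.4087,-1.4947,0.0715,0.4114,-0.0417,-0.0097,4.1325,-0.7946
53,-1.7387,-0.4075,-1.4157,0.0546,0.4110,-0.0416,-0.0218,4.1433,-0.8004
54,-1.7663,-0.4066,-1.3388,0.0392,0.4103,-0.0415,-0.0333,4.1472,-0.8050
55,-1.7923,-0.4059,-1.2633,0.0283,0.4093,-0.0414,-0.0440,4.1452,-0.8099
56,-1.8168,-0.4055,-1.1886,0.0256,0.4081,-0.0414,-0.0541,4.1382,-0.8167
57,-1.8399,-0.4051,-1.1131,0.0383,0.4068,-0.0414,-0.0636,4.1268,-0.8282
58,-1.8616,-0.4048,-1.0436,0.0399,0.4053,-0.0413,-0.0724,4.1131,-0.8345
59,-1.8819,-0.4044,-0.9783,0.0382,0.4038,-0.0413,-0.0807,4.0973,-0.8387
60,-1.9010,-0.4041,-0.9168,0.0342,0.4021,-0.0413,-0.0884,4.0796,-0.8412
61,-1.9189,-0.4040,-0.8594,0.0264,0.4005,-0.0413,-0.0956,4.0607,-0.8416
62,-1.9356,-0.4040,-0.8057,0.0165,0.3988,-0.0413,-0.1023,4.0406,-0.8406
63,-1.9513,-0.4042,-0.7550,0.0066,0.3972,-0.0413,-0.1085,4.0198,-0.8391
64,-1.9661,-0.4045,-0.7073,-0.0033,0.3955,-0.0413,-0.1143,3.9986,-0.8373
65,-1.9798,-0.4048,-0.6597,-0.0019,0.3939,-0.0413,-0.1197,3.9770,-0.8394
66,-1.9926,-0.4052,-0.6192,-0.0171,0.3924,-0.0414,-0.1247,3.9562,-0.8348
67,-2.0045,-0.4053,-0.5815,-0.0325,0.3909,-0.0414,-0.1293,3.9361,-0.8299
68,-2.0157,-0.4056,-0.5443,-0.0402,0.3894,-0.0414,-0.1336,3.9158,-0.8277
69,-2.0261,-0.4060,-0.5072,-0.0388,0.3880,-0.0414,-0.1376,3.8958,-0.8288
70,-2.0358,-0.4064,-0.4731,-0.0393,0.3866,-0.0415,-0.1413,3.8766,-0.8291
71,-2.0448,-0.4068,-0.4406,-0.0378,0.3853,-0.0415,-0.1448,3.8581,-0.8301
72,-2.0533,-0.4073,-0.4097,-0.0337,0.3841,-0.0416,-0.1480,3.8404,-0.8320
73,-2.0611,-0.4077,-0.3803,-0.0280,0.3829,-0.0416,-0.1509,3.8234,-0.8345
74,-2.0685,-0.4082,-0.3534,-0.0244,0.3818,-0.0416,-0.1537,3.8075,-0.8361
75,-2.0753,-0.4088,-0.3297,-0.0262,0.3808,-0.0417,-0.1562,3.7925,-0.8356
76,-2.0817,-0.4093,-0.3079,-0.0290,0.3798,-0.0417,-0.1585,3.7784,-0.8347
77,-2.0876,-0.4099,-0.2875,-0.0318,0.3788,-0.0418,-0.1607,3.7650,-0.8338
78,-2.0932,-0.4106,-0.2687,-0.0346,0.3779,-0.0418,-0.1627,3.7523,-0.8329
79,-2.0984,-0.4114,-0.2512,-0.0375,0.3771,-0.0419,-0.1646,,
# max |tau| (N·m): 6.2236


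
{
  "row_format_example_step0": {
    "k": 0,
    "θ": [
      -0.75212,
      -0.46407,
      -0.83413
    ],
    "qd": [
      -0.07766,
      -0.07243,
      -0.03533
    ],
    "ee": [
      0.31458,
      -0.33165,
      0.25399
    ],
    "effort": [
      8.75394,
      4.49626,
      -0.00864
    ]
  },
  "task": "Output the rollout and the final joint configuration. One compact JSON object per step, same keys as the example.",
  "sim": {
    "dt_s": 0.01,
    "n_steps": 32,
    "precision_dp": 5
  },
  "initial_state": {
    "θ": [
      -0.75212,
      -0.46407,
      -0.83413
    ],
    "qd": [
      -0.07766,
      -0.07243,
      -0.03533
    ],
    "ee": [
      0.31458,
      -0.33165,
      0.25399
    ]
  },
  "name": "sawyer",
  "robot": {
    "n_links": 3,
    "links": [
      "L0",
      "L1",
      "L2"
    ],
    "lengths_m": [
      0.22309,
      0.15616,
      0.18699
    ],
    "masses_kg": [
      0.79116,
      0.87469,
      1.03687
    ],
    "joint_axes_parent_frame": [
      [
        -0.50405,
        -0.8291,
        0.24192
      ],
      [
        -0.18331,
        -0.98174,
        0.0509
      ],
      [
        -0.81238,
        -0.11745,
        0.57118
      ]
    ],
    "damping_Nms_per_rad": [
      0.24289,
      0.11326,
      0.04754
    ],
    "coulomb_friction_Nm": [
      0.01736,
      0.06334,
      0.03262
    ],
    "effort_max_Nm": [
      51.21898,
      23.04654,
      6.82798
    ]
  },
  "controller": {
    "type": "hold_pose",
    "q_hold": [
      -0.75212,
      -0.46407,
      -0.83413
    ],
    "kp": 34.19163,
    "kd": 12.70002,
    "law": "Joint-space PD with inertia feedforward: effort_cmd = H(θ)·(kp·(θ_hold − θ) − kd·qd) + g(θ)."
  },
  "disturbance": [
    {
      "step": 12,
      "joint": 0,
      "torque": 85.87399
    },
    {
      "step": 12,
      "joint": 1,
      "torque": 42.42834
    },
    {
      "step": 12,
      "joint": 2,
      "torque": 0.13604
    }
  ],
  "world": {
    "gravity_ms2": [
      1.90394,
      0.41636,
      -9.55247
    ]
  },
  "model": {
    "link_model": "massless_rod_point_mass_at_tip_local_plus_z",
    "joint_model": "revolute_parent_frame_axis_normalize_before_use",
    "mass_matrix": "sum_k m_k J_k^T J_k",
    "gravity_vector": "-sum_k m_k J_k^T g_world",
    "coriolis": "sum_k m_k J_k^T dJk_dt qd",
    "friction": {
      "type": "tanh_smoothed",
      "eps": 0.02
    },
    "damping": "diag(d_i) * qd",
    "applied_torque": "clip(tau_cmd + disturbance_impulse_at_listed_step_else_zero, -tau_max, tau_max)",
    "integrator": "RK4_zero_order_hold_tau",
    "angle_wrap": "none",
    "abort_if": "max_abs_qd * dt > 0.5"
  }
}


{"k":1,"\u03b8":[-0.75291,-0.46461,-0.83434],"qd":[-0.0791,-0.03718,-0.00864],"ee":[0.31472,-0.33183,0.2535],"effort":[8.69468,4.45996,-0.01458]}
{"k":2,"\u03b8":[-0.75369,-0.46487,-0.83436],"qd":[-0.07562,-0.01561,0.00163],"ee":[0.31484,-0.33199,0.2531],"effort":[8.6413,4.42892,-0.0168]}
{"k":3,"\u03b8":[-0.7544,-0.46497,-0.83434],"qd":[-0.06731,-0.00752,0.00241],"ee":[0.31495,-0.33213,0.25276],"effort":[8.59319,4.40386,-0.01758]}
{"k":4,"\u03b8":[-0.75503,-0.46503,-0.83432],"qd":[-0.05778,-0.00496,0.0014],"ee":[0.31504,-0.33226,0.25248],"effort":[8.54985,4.38278,-0.01833]}
{"k":5,"\u03b8":[-0.75556,-0.46508,-0.83431],"qd":[-0.04874,-0.00394,0.00062],"ee":[0.31512,-0.33237,0.25224],"effort":[8.51084,4.3643,-0.01918]}
{"k":6,"\u03b8":[-0.75601,-0.46511,-0.83431],"qd":[-0.04056,-0.00339,0.00019],"ee":[0.31518,-0.33246,0.25204],"effort":[8.47575,4.34787,-0.02003]}
{"k":7,"\u03b8":[-0.75638,-0.46515,-0.83431],"qd":[-0.03329,-0.00299,-3e-05],"ee":[0.31523,-0.33253,0.25187],"effort":[8.44422,4.33319,-0.02084]}
{"k":8,"\u03b8":[-0.75668,-0.46517,-0.83431],"qd":[-0.02687,-0.00264,-0.00013],"ee":[0.31527,-0.33259,0.25173],"effort":[8.41595,4.32006,-0.02156]}
{"k":9,"\u03b8":[-0.75692,-0.4652,-0.83431],"qd":[-0.02124,-0.00228,-0.00016],"ee":[0.31531,-0.33264,0.25162],"effort":[8.39066,4.30833,-0.02219]}
{"k":10,"\u03b8":[-0.75711,-0.46522,-0.83431],"qd":[-0.01635,-0.0019,-0.00015],"ee":[0.31533,-0.33268,0.25154],"effort":[8.36812,4.29787,-0.02273]}
{"k":11,"\u03b8":[-0.75725,-0.46524,-0.83431],"qd":[-0.01212,-0.0015,-0.00012],"ee":[0.31535,-0.33271,0.25147],"effort":[8.34811,4.28859,-0.02318]}
{"k":12,"\u03b8":[-0.75735,-0.46525,-0.83431],"qd":[-0.00849,-0.00109,-9e-05],"ee":[0.31537,-0.33273,0.25142],"effort":[51.21898,23.04654,0.11249]}
{"k":13,"\u03b8":[-0.75139,-0.46681,-0.83612],"qd":[1.1903,-0.28892,-0.344],"ee":[0.31452,-0.33164,0.2535],"effort":[2.79266,1.84263,-0.04458]}
{"k":14,"\u03b8":[-0.74054,-0.46893,-0.83888],"qd":[0.98127,-0.13972,-0.21124],"ee":[0.31295,-0.32961,0.25748],"effort":[3.33394,2.06016,-0.04622]}
{"k":15,"\u03b8":[-0.73162,-0.46975,-0.84047],"qd":[0.80529,-0.02907,-0.11073],"ee":[0.31162,-0.32787,0.261],"effort":[3.82048,2.25991,-0.04578]}
{"k":16,"\u03b8":[-0.72428,-0.46971,-0.84123],"qd":[0.66875,0.02558,-0.04665],"ee":[0.31049,-0.32639,0.26409],"effort":[4.25801,2.45129,-0.04377]}
{"k":17,"\u03b8":[-0.71813,-0.46937,-0.8415],"qd":[0.56269,0.04059,-0.01116],"ee":[0.30955,-0.32512,0.26676],"effort":[4.65168,2.63259,-0.04016]}
{"k":18,"\u03b8":[-0.71295,-0.46895,-0.84153],"qd":[0.47413,0.0417,0.00252],"ee":[0.30875,-0.32403,0.26905],"effort":[5.00598,2.79757,-0.0333]}
{"k":19,"\u03b8":[-0.70859,-0.46855,-0.84148],"qd":[0.39868,0.03581,0.00505],"ee":[0.30807,-0.32311,0.27099],"effort":[5.32485,2.94707,-0.02535]}
{"k":20,"\u03b8":[-0.70493,-0.46823,-0.84143],"qd":[0.33307,0.02764,0.00431],"ee":[0.3075,-0.32233,0.2726],"effort":[5.61187,3.08214,-0.01794]}
{"k":21,"\u03b8":[-0.70189,-0.46799,-0.84139],"qd":[0.2751,0.01995,0.00321],"ee":[0.30703,-0.32168,0.27393],"effort":[5.87025,3.20367,-0.01147]}
{"k":22,"\u03b8":[-0.6994,-0.46782,-0.84136],"qd":[0.22323,0.01431,0.00264],"ee":[0.30664,-0.32114,0.27502],"effort":[6.10288,3.31254,-0.00588]}
{"k":23,"\u03b8":[-0.6974,-0.4677,-0.84133],"qd":[0.17676,0.01067,0.00249],"ee":[0.30632,-0.32071,0.27588],"effort":[6.31234,3.40993,-0.00103]}
{"k":24,"\u03b8":[-0.69584,-0.4676,-0.84131],"qd":[0.13537,0.00828,0.00244],"ee":[0.30608,-0.32038,0.27656],"effort":[6.50094,3.49714,0.00319]}
{"k":25,"\u03b8":[-0.69467,-0.46753,-0.84128],"qd":[0.09873,0.00659,0.0024],"ee":[0.30589,-0.32012,0.27706],"effort":[6.67078,3.57532,0.00682]}
{"k":26,"\u03b8":[-0.69385,-0.46747,-0.84126],"qd":[0.06644,0.00529,0.00235],"ee":[0.30576,-0.31995,0.27742],"effort":[6.82371,3.64548,0.0099]}
{"k":27,"\u03b8":[-0.69332,-0.46742,-0.84123],"qd":[0.03811,0.00422,0.0023],"ee":[0.30568,-0.31983,0.27765],"effort":[6.9614,3.70843,0.01248]}
{"k":28,"\u03b8":[-0.69307,-0.46738,-0.84121],"qd":[0.01353,0.00301,0.00214],"ee":[0.30564,-0.31978,0.27777],"effort":[7.08505,3.76489,0.01459]}
{"k":29,"\u03b8":[-0.69304,-0.46736,-0.84119],"qd":[-0.00713,0.00091,0.00167],"ee":[0.30564,-0.31977,0.27779],"effort":[7.19488,3.81522,0.01622]}
{"k":30,"\u03b8":[-0.6932,-0.46736,-0.84117],"qd":[-0.02466,-0.0011,0.00143],"ee":[0.30566,-0.3198,0.27772],"effort":[7.29205,3.85972,0.0174]}
{"k":31,"\u03b8":[-0.69352,-0.46738,-0.84116],"qd":[-0.03997,-0.00227,0.00153],"ee":[0.30572,-0.31987,0.27759],"effort":[7.37894,3.8992,0.01824]}
{"k":32,"\u03b8":[-0.69398,-0.4674,-0.84114],"qd":[-0.05327,-0.00294,0.00169],"ee":[0.30579,-0.31997,0.27739]}
{"summary": "final \u03b8 (rad): -0.69398 -0.46740 -0.84114"}


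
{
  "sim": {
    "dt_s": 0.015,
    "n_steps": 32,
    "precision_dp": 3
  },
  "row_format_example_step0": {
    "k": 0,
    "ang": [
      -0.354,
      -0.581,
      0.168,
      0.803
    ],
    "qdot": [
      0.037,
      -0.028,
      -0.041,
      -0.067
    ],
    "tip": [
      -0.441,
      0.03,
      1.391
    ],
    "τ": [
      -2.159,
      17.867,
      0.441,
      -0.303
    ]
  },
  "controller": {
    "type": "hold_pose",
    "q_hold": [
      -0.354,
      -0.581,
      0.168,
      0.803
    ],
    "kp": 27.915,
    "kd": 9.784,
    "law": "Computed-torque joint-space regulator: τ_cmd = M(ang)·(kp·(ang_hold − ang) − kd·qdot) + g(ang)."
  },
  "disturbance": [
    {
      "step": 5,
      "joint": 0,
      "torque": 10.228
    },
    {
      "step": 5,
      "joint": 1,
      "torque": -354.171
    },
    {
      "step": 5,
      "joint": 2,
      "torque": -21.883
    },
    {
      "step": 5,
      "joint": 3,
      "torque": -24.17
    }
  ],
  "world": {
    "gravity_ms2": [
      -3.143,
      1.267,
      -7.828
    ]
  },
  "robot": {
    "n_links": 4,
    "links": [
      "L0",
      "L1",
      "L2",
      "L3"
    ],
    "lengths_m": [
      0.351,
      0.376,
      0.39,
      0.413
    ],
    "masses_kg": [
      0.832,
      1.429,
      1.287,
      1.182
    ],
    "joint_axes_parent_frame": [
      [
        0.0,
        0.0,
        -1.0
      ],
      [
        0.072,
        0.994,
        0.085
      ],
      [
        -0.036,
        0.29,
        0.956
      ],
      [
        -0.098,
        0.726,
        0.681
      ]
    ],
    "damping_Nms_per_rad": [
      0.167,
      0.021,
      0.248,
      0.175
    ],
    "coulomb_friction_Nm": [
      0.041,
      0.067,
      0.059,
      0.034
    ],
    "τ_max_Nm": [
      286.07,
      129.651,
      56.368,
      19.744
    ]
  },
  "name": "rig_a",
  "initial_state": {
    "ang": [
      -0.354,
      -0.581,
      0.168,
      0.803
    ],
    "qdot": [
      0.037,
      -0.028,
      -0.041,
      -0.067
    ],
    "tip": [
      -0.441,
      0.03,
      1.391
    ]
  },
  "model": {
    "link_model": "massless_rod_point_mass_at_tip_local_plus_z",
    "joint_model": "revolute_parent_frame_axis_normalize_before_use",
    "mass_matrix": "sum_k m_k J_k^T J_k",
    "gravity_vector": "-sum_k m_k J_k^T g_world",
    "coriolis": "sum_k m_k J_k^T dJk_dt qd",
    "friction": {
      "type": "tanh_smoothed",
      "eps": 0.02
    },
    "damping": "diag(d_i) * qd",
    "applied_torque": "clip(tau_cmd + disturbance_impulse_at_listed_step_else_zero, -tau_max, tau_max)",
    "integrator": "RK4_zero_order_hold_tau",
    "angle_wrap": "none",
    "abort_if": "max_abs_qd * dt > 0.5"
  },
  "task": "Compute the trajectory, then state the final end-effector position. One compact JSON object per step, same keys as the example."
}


{"k":1,"ang":[-0.354,-0.581,0.168,0.802],"qdot":[0.024,-0.025,-0.013,-0.056],"tip":[-0.441,0.03,1.391],"\u03c4":[-2.157,17.782,0.428,-0.316]}
{"k":2,"ang":[-0.353,-0.582,0.168,0.801],"qdot":[0.015,-0.022,-0.008,-0.038],"tip":[-0.442,0.03,1.391],"\u03c4":[-2.156,17.703,0.419,-0.329]}
{"k":3,"ang":[-0.353,-0.582,0.167,0.801],"qdot":[0.009,-0.019,-0.006,-0.022],"tip":[-0.442,0.03,1.391],"\u03c4":[-2.156,17.632,0.411,-0.341]}
{"k":4,"ang":[-0.353,-0.582,0.167,0.801],"qdot":[0.005,-0.016,-0.004,-0.012],"tip":[-0.443,0.03,1.391],"\u03c4":[-2.158,17.567,0.404,-0.35]}
{"k":5,"ang":[-0.353,-0.583,0.167,0.801],"qdot":[0.003,-0.013,-0.002,-0.006],"tip":[-0.443,0.03,1.391],"\u03c4":[8.068,-129.651,-21.485,-19.744]}
{"k":6,"ang":[-0.337,-0.587,0.125,0.802],"qdot":[2.044,-0.551,-5.448,0.193],"tip":[-0.448,0.025,1.39],"\u03c4":[-3.686,39.798,3.852,2.74]}
{"k":7,"ang":[-0.31,-0.594,0.053,0.804],"qdot":[1.514,-0.424,-4.242,0.04],"tip":[-0.459,0.017,1.387],"\u03c4":[-3.537,37.922,3.894,2.805]}
{"k":8,"ang":[-0.291,-0.6,-0.003,0.803],"qdot":[1.117,-0.34,-3.209,-0.101],"tip":[-0.469,0.011,1.384],"\u03c4":[-3.427,36.145,3.827,2.779]}
{"k":9,"ang":[-0.277,-0.605,-0.044,0.801],"qdot":[0.818,-0.281,-2.354,-0.212],"tip":[-0.477,0.006,1.381],"\u03c4":[-3.34,34.463,3.697,2.694]}
{"k":10,"ang":[-0.266,-0.608,-0.074,0.797],"qdot":[0.592,-0.234,-1.667,-0.284],"tip":[-0.485,0.002,1.379],"\u03c4":[-3.261,32.876,3.532,2.57]}
{"k":11,"ang":[-0.258,-0.612,-0.095,0.793],"qdot":[0.418,-0.196,-1.127,-0.316],"tip":[-0.492,-0.0,1.376],"\u03c4":[-3.185,31.384,3.351,2.421]}
{"k":12,"ang":[-0.253,-0.614,-0.109,0.788],"qdot":[0.284,-0.162,-0.711,-0.316],"tip":[-0.497,-0.002,1.375],"\u03c4":[-3.108,29.989,3.165,2.258]}
{"k":13,"ang":[-0.25,-0.616,-0.117,0.783],"qdot":[0.178,-0.131,-0.396,-0.291],"tip":[-0.501,-0.004,1.373],"\u03c4":[-3.029,28.689,2.983,2.089]}
{"k":14,"ang":[-0.248,-0.618,-0.121,0.779],"qdot":[0.095,-0.102,-0.16,-0.249],"tip":[-0.504,-0.005,1.372],"\u03c4":[-2.948,27.483,2.807,1.919]}
{"k":15,"ang":[-0.247,-0.62,-0.122,0.776],"qdot":[0.029,-0.074,0.001,-0.193],"tip":[-0.507,-0.005,1.372],"\u03c4":[-2.867,26.37,2.642,1.754]}
{"k":16,"ang":[-0.247,-0.62,-0.121,0.774],"qdot":[-0.014,-0.044,0.054,-0.107],"tip":[-0.508,-0.006,1.371],"\u03c4":[-2.792,25.347,2.501,1.597]}
{"k":17,"ang":[-0.247,-0.621,-0.12,0.773],"qdot":[-0.046,-0.016,0.083,-0.031],"tip":[-0.509,-0.006,1.371],"\u03c4":[-2.727,24.414,2.372,1.451]}
{"k":18,"ang":[-0.248,-0.621,-0.119,0.773],"qdot":[-0.073,0.008,0.118,0.02],"tip":[-0.508,-0.006,1.371],"\u03c4":[-2.665,23.57,2.252,1.321]}
{"k":19,"ang":[-0.249,-0.621,-0.117,0.773],"qdot":[-0.096,0.029,0.159,0.048],"tip":[-0.508,-0.006,1.371],"\u03c4":[-2.606,22.812,2.141,1.206]}
{"k":20,"ang":[-0.251,-0.62,-0.114,0.774],"qdot":[-0.114,0.047,0.188,0.073],"tip":[-0.507,-0.006,1.372],"\u03c4":[-2.552,22.128,2.04,1.099]}
{"k":21,"ang":[-0.253,-0.619,-0.111,0.775],"qdot":[-0.128,0.063,0.209,0.094],"tip":[-0.505,-0.006,1.372],"\u03c4":[-2.502,21.509,1.947,1.002]}
{"k":22,"ang":[-0.255,-0.618,-0.108,0.777],"qdot":[-0.14,0.076,0.223,0.112],"tip":[-0.503,-0.006,1.373],"\u03c4":[-2.456,20.95,1.862,0.912]}
{"k":23,"ang":[-0.257,-0.617,-0.105,0.779],"qdot":[-0.148,0.087,0.232,0.126],"tip":[-0.501,-0.005,1.374],"\u03c4":[-2.415,20.448,1.784,0.83]}
{"k":24,"ang":[-0.259,-0.616,-0.101,0.781],"qdot":[-0.154,0.096,0.238,0.137],"tip":[-0.499,-0.005,1.374],"\u03c4":[-2.378,19.997,1.712,0.754]}
{"k":25,"ang":[-0.262,-0.614,-0.098,0.783],"qdot":[-0.159,0.103,0.241,0.146],"tip":[-0.497,-0.005,1.375],"\u03c4":[-2.346,19.593,1.646,0.685]}
{"k":26,"ang":[-0.264,-0.613,-0.094,0.785],"qdot":[-0.161,0.109,0.243,0.152],"tip":[-0.494,-0.004,1.376],"\u03c4":[-2.318,19.232,1.586,0.622]}
{"k":27,"ang":[-0.266,-0.611,-0.09,0.787],"qdot":[-0.163,0.113,0.243,0.155],"tip":[-0.492,-0.004,1.377],"\u03c4":[-2.293,18.911,1.53,0.564]}
{"k":28,"ang":[-0.269,-0.609,-0.087,0.79],"qdot":[-0.163,0.115,0.242,0.157],"tip":[-0.489,-0.004,1.378],"\u03c4":[-2.273,18.626,1.479,0.511]}
{"k":29,"ang":[-0.271,-0.607,-0.083,0.792],"qdot":[-0.162,0.117,0.241,0.157],"tip":[-0.486,-0.003,1.379],"\u03c4":[-2.256,18.373,1.432,0.462]}
{"k":30,"ang":[-0.274,-0.606,-0.079,0.794],"qdot":[-0.16,0.117,0.239,0.156],"tip":[-0.484,-0.003,1.38],"\u03c4":[-2.242,18.15,1.389,0.417]}
{"k":31,"ang":[-0.276,-0.604,-0.076,0.797],"qdot":[-0.157,0.117,0.236,0.154],"tip":[-0.481,-0.002,1.381],"\u03c4":[-2.23,17.954,1.348,0.376]}
{"k":32,"ang":[-0.278,-0.602,-0.072,0.799],"qdot":[-0.154,0.115,0.234,0.151],"tip":[-0.478,-0.002,1.381]}
{"summary": "final tip position (m): -0.478 -0.002 1.381"}


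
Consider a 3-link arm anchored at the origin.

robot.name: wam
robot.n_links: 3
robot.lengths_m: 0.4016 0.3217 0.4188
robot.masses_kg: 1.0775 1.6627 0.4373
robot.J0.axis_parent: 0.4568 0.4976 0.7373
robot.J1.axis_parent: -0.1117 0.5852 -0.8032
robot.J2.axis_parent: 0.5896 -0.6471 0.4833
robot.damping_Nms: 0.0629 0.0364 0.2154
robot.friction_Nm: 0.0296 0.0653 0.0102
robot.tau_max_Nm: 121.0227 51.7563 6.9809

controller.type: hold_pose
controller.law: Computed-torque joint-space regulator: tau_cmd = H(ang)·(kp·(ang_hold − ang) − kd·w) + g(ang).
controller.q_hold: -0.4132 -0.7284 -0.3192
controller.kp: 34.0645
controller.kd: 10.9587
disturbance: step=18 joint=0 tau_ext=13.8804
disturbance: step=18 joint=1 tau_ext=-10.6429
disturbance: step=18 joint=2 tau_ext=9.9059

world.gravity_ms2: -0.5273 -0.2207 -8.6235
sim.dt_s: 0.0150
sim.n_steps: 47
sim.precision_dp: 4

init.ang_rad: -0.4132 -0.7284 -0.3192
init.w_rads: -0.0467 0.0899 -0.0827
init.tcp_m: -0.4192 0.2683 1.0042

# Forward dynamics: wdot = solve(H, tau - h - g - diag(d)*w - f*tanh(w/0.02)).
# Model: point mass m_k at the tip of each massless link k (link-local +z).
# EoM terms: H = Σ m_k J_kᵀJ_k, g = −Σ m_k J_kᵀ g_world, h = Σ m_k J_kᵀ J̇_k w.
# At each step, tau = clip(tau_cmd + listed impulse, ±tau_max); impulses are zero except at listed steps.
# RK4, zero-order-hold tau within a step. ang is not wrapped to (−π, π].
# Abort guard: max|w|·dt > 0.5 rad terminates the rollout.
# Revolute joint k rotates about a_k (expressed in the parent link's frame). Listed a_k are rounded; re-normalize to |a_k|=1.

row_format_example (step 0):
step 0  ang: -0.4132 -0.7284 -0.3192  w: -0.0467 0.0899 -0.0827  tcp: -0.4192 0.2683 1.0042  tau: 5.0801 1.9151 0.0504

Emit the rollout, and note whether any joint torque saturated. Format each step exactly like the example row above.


step 1  ang: -0.4138 -0.7272 -0.3204  w: -0.0384 0.0680 -0.0710  tcp: -0.4186 0.2693 1.0042  tau: 5.0154 1.9517 0.0288
step 2  ang: -0.4144 -0.7263 -0.3213  w: -0.0310 0.0489 -0.0615  tcp: -0.4182 0.2702 1.0042  tau: 4.9574 1.9841 0.0098
step 3  ang: -0.4148 -0.7257 -0.3222  w: -0.0246 0.0325 -0.0534  tcp: -0.4178 0.2708 1.0042  tau: 4.9058 2.0126 -0.0068
step 4  ang: -0.4151 -0.7253 -0.3229  w: -0.0191 0.0196 -0.0454  tcp: -0.4176 0.2713 1.0041  tau: 4.8601 2.0365 -0.0213
step 5  ang: -0.4154 -0.7251 -0.3236  w: -0.0146 0.0110 -0.0360  tcp: -0.4174 0.2717 1.0041  tau: 4.8198 2.0553 -0.0338
step 6  ang: -0.4155 -0.7250 -0.3240  w: -0.0109 0.0060 -0.0257  tcp: -0.4173 0.2720 1.0041  tau: 4.7844 2.0693 -0.0445
step 7  ang: -0.4157 -0.7249 -0.3243  w: -0.0079 0.0031 -0.0161  tcp: -0.4173 0.2722 1.0040  tau: 4.7534 2.0798 -0.0535
step 8  ang: -0.4158 -0.7249 -0.3245  w: -0.0054 0.0011 -0.0084  tcp: -0.4172 0.2724 1.0040  tau: 4.7265 2.0877 -0.0607
step 9  ang: -0.4159 -0.7249 -0.3246  w: -0.0032 -0.0003 -0.0027  tcp: -0.4172 0.2724 1.0040  tau: 4.7030 2.0938 -0.0665
step 10  ang: -0.4159 -0.7249 -0.3246  w: -0.0013 -0.0015 0.0013  tcp: -0.4172 0.2725 1.0040  tau: 4.6826 2.0984 -0.0710
step 11  ang: -0.4159 -0.7249 -0.3246  w: 0.0003 -0.0023 0.0041  tcp: -0.4173 0.2725 1.0040  tau: 4.6650 2.1020 -0.0746
step 12  ang: -0.4159 -0.7250 -0.3245  w: 0.0016 -0.0029 0.0062  tcp: -0.4173 0.2724 1.0040  tau: 4.6497 2.1046 -0.0775
step 13  ang: -0.4158 -0.7250 -0.3244  w: 0.0026 -0.0034 0.0076  tcp: -0.4173 0.2724 1.0040  tau: 4.6364 2.1067 -0.0799
step 14  ang: -0.4158 -0.7251 -0.3243  w: 0.0035 -0.0036 0.0087  tcp: -0.4174 0.2723 1.0040  tau: 4.6249 2.1083 -0.0819
step 15  ang: -0.4157 -0.7251 -0.3241  w: 0.0042 -0.0038 0.0094  tcp: -0.4174 0.2722 1.0040  tau: 4.6150 2.1095 -0.0835
step 16  ang: -0.4157 -0.7252 -0.3240  w: 0.0047 -0.0039 0.0098  tcp: -0.4174 0.2721 1.0040  tau: 4.6064 2.1105 -0.0848
step 17  ang: -0.4156 -0.7252 -0.3238  w: 0.0051 -0.0040 0.0101  tcp: -0.4175 0.2720 1.0040  tau: 4.5990 2.1114 -0.0860
step 18  ang: -0.4155 -0.7253 -0.3237  w: 0.0054 -0.0040 0.0102  tcp: -0.4175 0.2719 1.0040  tau: 18.4729 -8.5309 6.9809
step 19  ang: -0.4141 -0.7301 -0.3167  w: 0.1791 -0.6375 0.9074  tcp: -0.4208 0.2681 1.0036  tau: 2.2500 3.9011 -1.2649
step 20  ang: -0.4117 -0.7391 -0.3048  w: 0.1507 -0.5598 0.6780  tcp: -0.4265 0.2612 1.0027  tau: 2.5229 3.6866 -1.1024
step 21  ang: -0.4096 -0.7469 -0.2960  w: 0.1256 -0.4796 0.5036  tcp: -0.4311 0.2557 1.0019  tau: 2.7660 3.4922 -0.9631
step 22  ang: -0.4079 -0.7535 -0.2895  w: 0.1034 -0.4009 0.3708  tcp: -0.4348 0.2512 1.0011  tau: 2.9831 3.3168 -0.8433
step 23  ang: -0.4065 -0.7589 -0.2847  w: 0.0837 -0.3261 0.2698  tcp: -0.4376 0.2477 1.0005  tau: 3.1774 3.1590 -0.7400
step 24  ang: -0.4054 -0.7633 -0.2812  w: 0.0663 -0.2566 0.1928  tcp: -0.4397 0.2449 1.0000  tau: 3.3514 3.0176 -0.6506
step 25  ang: -0.4045 -0.7667 -0.2788  w: 0.0510 -0.1932 0.1342  tcp: -0.4413 0.2428 0.9997  tau: 3.5074 2.8913 -0.5732
step 26  ang: -0.4038 -0.7692 -0.2771  w: 0.0376 -0.1363 0.0895  tcp: -0.4424 0.2413 0.9994  tau: 3.6471 2.7786 -0.5059
step 27  ang: -0.4033 -0.7708 -0.2760  w: 0.0259 -0.0859 0.0555  tcp: -0.4432 0.2403 0.9992  tau: 3.7719 2.6784 -0.4474
step 28  ang: -0.4030 -0.7718 -0.2754  w: 0.0159 -0.0418 0.0295  tcp: -0.4436 0.2397 0.9992  tau: 3.8828 2.5896 -0.3965
step 29  ang: -0.4028 -0.7721 -0.2751  w: 0.0074 -0.0060 0.0076  tcp: -0.4437 0.2394 0.9991  tau: 3.9805 2.5136 -0.3527
step 30  ang: -0.4028 -0.7721 -0.2752  w: 0.0009 0.0153 -0.0177  tcp: -0.4437 0.2394 0.9992  tau: 4.0659 2.4575 -0.3162
step 31  ang: -0.4028 -0.7717 -0.2756  w: -0.0043 0.0289 -0.0406  tcp: -0.4435 0.2396 0.9992  tau: 4.1404 2.4142 -0.2860
step 32  ang: -0.4029 -0.7712 -0.2764  w: -0.0085 0.0394 -0.0589  tcp: -0.4431 0.2400 0.9993  tau: 4.2052 2.3778 -0.2601
step 33  ang: -0.4031 -0.7706 -0.2773  w: -0.0121 0.0481 -0.0728  tcp: -0.4427 0.2405 0.9994  tau: 4.2616 2.3464 -0.2379
step 34  ang: -0.4033 -0.7698 -0.2785  w: -0.0150 0.0553 -0.0829  tcp: -0.4422 0.2412 0.9995  tau: 4.3108 2.3191 -0.2189
step 35  ang: -0.4035 -0.7689 -0.2798  w: -0.0173 0.0611 -0.0900  tcp: -0.4416 0.2419 0.9996  tau: 4.3535 2.2955 -0.2024
step 36  ang: -0.4038 -0.7680 -0.2812  w: -0.0192 0.0657 -0.0947  tcp: -0.4411 0.2427 0.9997  tau: 4.3907 2.2750 -0.1883
step 37  ang: -0.4041 -0.7669 -0.2826  w: -0.0206 0.0692 -0.0977  tcp: -0.4404 0.2436 0.9998  tau: 4.4228 2.2574 -0.1761
step 38  ang: -0.4044 -0.7659 -0.2841  w: -0.0216 0.0717 -0.0992  tcp: -0.4398 0.2445 0.9999  tau: 4.4506 2.2421 -0.1656
step 39  ang: -0.4047 -0.7648 -0.2856  w: -0.0223 0.0732 -0.0997  tcp: -0.4391 0.2454 1.0000  tau: 4.4745 2.2291 -0.1565
step 40  ang: -0.4051 -0.7637 -0.2871  w: -0.0227 0.0739 -0.0993  tcp: -0.4385 0.2463 1.0001  tau: 4.4950 2.2180 -0.1488
step 41  ang: -0.4054 -0.7626 -0.2886  w: -0.0229 0.0739 -0.0983  tcp: -0.4378 0.2472 1.0002  tau: 4.5125 2.2086 -0.1421
step 42  ang: -0.4057 -0.7615 -0.2900  w: -0.0228 0.0733 -0.0969  tcp: -0.4371 0.2481 1.0004  tau: 4.5273 2.2006 -0.1364
step 43  ang: -0.4061 -0.7604 -0.2915  w: -0.0226 0.0721 -0.0951  tcp: -0.4365 0.2490 1.0005  tau: 4.5398 2.1940 -0.1315
step 44  ang: -0.4064 -0.7593 -0.2929  w: -0.0222 0.0705 -0.0931  tcp: -0.4359 0.2499 1.0006  tau: 4.5503 2.1885 -0.1273
step 45  ang: -0.4067 -0.7583 -0.2943  w: -0.0217 0.0686 -0.0909  tcp: -0.4352 0.2508 1.0007  tau: 4.5589 2.1840 -0.1237
step 46  ang: -0.4071 -0.7573 -0.2956  w: -0.0211 0.0664 -0.0886  tcp: -0.4346 0.2516 1.0008  tau: 4.5660 2.1803 -0.1207
step 47  ang: -0.4074 -0.7563 -0.2969  w: -0.0204 0.0639 -0.0862  tcp: -0.4340 0.2524 1.0009
any joint saturated: yes


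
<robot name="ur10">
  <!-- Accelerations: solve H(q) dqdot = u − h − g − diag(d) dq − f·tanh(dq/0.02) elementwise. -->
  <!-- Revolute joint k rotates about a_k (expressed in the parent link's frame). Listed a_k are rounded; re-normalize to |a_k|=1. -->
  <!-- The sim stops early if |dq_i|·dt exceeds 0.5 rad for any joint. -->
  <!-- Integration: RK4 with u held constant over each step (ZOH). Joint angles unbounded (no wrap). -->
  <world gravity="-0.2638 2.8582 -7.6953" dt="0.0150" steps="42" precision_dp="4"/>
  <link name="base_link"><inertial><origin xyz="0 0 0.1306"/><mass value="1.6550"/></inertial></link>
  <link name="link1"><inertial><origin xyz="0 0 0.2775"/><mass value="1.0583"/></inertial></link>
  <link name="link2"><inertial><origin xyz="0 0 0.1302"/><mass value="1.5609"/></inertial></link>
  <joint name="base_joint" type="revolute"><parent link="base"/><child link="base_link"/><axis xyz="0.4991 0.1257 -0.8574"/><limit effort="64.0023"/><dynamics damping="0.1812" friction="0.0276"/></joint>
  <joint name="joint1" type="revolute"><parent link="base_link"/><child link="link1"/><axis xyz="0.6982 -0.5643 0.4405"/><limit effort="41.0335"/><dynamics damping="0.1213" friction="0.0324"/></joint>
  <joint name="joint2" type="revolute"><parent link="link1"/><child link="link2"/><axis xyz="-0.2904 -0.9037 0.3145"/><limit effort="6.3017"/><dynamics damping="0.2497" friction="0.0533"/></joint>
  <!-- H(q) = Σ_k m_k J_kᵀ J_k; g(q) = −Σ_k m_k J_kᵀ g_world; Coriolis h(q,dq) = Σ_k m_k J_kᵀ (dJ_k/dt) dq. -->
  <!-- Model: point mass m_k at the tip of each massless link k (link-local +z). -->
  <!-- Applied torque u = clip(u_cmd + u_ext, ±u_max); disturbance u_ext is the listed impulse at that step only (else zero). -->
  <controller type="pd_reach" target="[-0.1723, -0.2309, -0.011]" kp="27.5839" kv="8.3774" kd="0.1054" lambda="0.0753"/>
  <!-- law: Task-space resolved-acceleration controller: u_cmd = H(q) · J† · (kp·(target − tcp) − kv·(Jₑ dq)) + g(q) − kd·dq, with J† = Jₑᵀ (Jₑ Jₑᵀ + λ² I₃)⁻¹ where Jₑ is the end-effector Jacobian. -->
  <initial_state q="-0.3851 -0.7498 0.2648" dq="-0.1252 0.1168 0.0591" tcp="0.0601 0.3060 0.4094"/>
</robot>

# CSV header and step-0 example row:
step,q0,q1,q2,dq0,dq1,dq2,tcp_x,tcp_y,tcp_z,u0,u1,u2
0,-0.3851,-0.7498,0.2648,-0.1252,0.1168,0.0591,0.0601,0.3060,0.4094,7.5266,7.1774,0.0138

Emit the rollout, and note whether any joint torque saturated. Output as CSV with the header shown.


step,q0,q1,q2,dq0,dq1,dq2,tcp_x,tcp_y,tcp_z,u0,u1,u2
1,-0.3851,-0.7482,0.2723,0.1083,0.1001,0.8566,0.0589,0.3058,0.4097,7.3600,6.9138,-0.0716
2,-0.3824,-0.7466,0.2878,0.2486,0.1299,1.1820,0.0575,0.3050,0.4102,7.1621,6.6987,-0.0774
3,-0.3779,-0.7443,0.3069,0.3531,0.1694,1.3469,0.0561,0.3037,0.4111,6.9702,6.5164,-0.0567
4,-0.3719,-0.7415,0.3280,0.4414,0.2070,1.4562,0.0547,0.3019,0.4122,6.7947,6.3590,-0.0275
5,-0.3647,-0.7382,0.3506,0.5213,0.2396,1.5471,0.0535,0.2996,0.4136,6.6364,6.2214,0.0041
6,-0.3563,-0.7344,0.3745,0.5957,0.2666,1.6329,0.0523,0.2969,0.4152,6.4930,6.0998,0.0362
7,-0.3468,-0.7302,0.3997,0.6662,0.2884,1.7181,0.0513,0.2939,0.4170,6.3614,5.9914,0.0681
8,-0.3363,-0.7258,0.4261,0.7336,0.3058,1.8044,0.0503,0.2904,0.4188,6.2386,5.8935,0.0998
9,-0.3248,-0.7211,0.4539,0.7984,0.3195,1.8922,0.0493,0.2866,0.4208,6.1219,5.8042,0.1312
10,-0.3123,-0.7162,0.4830,0.8608,0.3300,1.9815,0.0484,0.2825,0.4228,6.0088,5.7215,0.1624
11,-0.2990,-0.7112,0.5135,0.9210,0.3381,2.0719,0.0475,0.2780,0.4249,5.8975,5.6439,0.1934
12,-0.2847,-0.7061,0.5453,0.9792,0.3444,2.1631,0.0467,0.2732,0.4269,5.7861,5.5701,0.2242
13,-0.2696,-0.7009,0.5784,1.0351,0.3493,2.2547,0.0458,0.2681,0.4290,5.6734,5.4988,0.2545
14,-0.2537,-0.6957,0.6130,1.0889,0.3534,2.3461,0.0450,0.2627,0.4310,5.5582,5.4290,0.2841
15,-0.2369,-0.6903,0.6489,1.1403,0.3571,2.4369,0.0442,0.2569,0.4329,5.4399,5.3595,0.3129
16,-0.2195,-0.6850,0.6862,1.1893,0.3610,2.5263,0.0433,0.2509,0.4347,5.3179,5.2895,0.3404
17,-0.2013,-0.6795,0.7247,1.2355,0.3653,2.6139,0.0424,0.2445,0.4364,5.1918,5.2183,0.3663
18,-0.1824,-0.6740,0.7646,1.2789,0.3706,2.6991,0.0414,0.2379,0.4380,5.0617,5.1449,0.3903
19,-0.1629,-0.6684,0.8057,1.3192,0.3771,2.7811,0.0404,0.2310,0.4394,4.9275,5.0688,0.4117
20,-0.1429,-0.6627,0.8481,1.3562,0.3851,2.8594,0.0393,0.2238,0.4406,4.7895,4.9892,0.4303
21,-0.1223,-0.6569,0.8915,1.3898,0.3951,2.9334,0.0381,0.2163,0.4416,4.6480,4.9058,0.4456
22,-0.1012,-0.6509,0.9361,1.4197,0.4073,3.0025,0.0368,0.2086,0.4425,4.5033,4.8180,0.4572
23,-0.0797,-0.6447,0.9816,1.4459,0.4219,3.0663,0.0353,0.2006,0.4431,4.3559,4.7253,0.4647
24,-0.0579,-0.6382,1.0280,1.4681,0.4391,3.1243,0.0337,0.1924,0.4435,4.2063,4.6276,0.4680
25,-0.0357,-0.6315,1.0753,1.4865,0.4592,3.1762,0.0320,0.1840,0.4436,4.0549,4.5246,0.4666
26,-0.0133,-0.6244,1.1233,1.5008,0.4824,3.2215,0.0301,0.1754,0.4435,3.9020,4.4161,0.4606
27,0.0093,-0.6170,1.1719,1.5112,0.5088,3.2600,0.0280,0.1666,0.4431,3.7483,4.3021,0.4498
28,0.0320,-0.6092,1.2210,1.5175,0.5384,3.2916,0.0258,0.1577,0.4424,3.5940,4.1826,0.4343
29,0.0547,-0.6008,1.2706,1.5199,0.5715,3.3160,0.0234,0.1486,0.4415,3.4395,4.0577,0.4142
30,0.0775,-0.5920,1.3204,1.5184,0.6081,3.3332,0.0208,0.1393,0.4403,3.2852,3.9276,0.3897
31,0.1003,-0.5826,1.3705,1.5130,0.6482,3.3433,0.0180,0.1300,0.4388,3.1314,3.7925,0.3611
32,0.1229,-0.5726,1.4207,1.5039,0.6920,3.3462,0.0150,0.1206,0.4371,2.9784,3.6528,0.3286
33,0.1453,-0.5618,1.4708,1.4912,0.7394,3.3421,0.0118,0.1111,0.4351,2.8266,3.5086,0.2928
34,0.1676,-0.5504,1.5208,1.4750,0.7903,3.3310,0.0085,0.1016,0.4328,2.6762,3.3603,0.2540
35,0.1895,-0.5381,1.5706,1.4553,0.8450,3.3132,0.0049,0.0921,0.4302,2.5275,3.2084,0.2128
36,0.2112,-0.5250,1.6201,1.4323,0.9032,3.2888,0.0012,0.0826,0.4274,2.3808,3.0531,0.1697
37,0.2325,-0.5110,1.6692,1.4060,0.9649,3.2581,-0.0028,0.0731,0.4244,2.2366,2.8948,0.1253
38,0.2533,-0.4961,1.7178,1.3765,1.0302,3.2213,-0.0069,0.0637,0.4210,2.0950,2.7340,0.0801
39,0.2737,-0.4801,1.7658,1.3439,1.0990,3.1787,-0.0112,0.0544,0.4175,1.9566,2.5709,0.0347
40,0.2936,-0.4631,1.8131,1.3083,1.1712,3.1304,-0.0156,0.0451,0.4137,1.8217,2.4058,-0.0102
41,0.3129,-0.4450,1.8596,1.2696,1.2467,3.0769,-0.0203,0.0360,0.4097,1.6907,2.2391,-0.0542
42,0.3317,-0.4257,1.9053,1.2279,1.3255,3.0182,-0.0250,0.0270,0.4054,,,
# any joint saturated: no


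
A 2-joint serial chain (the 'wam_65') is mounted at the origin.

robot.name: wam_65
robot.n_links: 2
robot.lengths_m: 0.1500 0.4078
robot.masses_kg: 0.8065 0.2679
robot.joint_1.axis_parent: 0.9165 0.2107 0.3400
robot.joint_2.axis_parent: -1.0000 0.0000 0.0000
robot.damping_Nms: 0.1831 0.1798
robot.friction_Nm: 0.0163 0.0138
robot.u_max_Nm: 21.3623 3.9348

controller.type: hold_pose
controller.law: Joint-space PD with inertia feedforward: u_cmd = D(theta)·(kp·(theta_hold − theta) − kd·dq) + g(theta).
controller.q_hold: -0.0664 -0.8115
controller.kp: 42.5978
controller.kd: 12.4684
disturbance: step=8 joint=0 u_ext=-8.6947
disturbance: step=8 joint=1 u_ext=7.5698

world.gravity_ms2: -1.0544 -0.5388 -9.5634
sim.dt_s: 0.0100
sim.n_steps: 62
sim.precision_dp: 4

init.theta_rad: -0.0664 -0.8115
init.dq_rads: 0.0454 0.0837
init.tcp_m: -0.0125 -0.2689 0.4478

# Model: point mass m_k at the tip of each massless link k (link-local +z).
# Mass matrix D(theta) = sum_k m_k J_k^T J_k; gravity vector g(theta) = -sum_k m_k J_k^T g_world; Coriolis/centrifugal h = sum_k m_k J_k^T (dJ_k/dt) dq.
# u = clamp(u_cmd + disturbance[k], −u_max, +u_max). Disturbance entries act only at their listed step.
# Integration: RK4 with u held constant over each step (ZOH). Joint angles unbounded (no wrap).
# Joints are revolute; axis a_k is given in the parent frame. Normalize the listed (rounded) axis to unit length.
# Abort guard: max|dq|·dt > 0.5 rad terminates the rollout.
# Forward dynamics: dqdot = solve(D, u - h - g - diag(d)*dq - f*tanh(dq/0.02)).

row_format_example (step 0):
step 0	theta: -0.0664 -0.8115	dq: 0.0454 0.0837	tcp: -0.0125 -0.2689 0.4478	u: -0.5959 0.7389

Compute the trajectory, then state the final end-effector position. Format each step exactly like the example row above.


step 1	theta: -0.0661 -0.8109	dq: 0.0222 0.0475	tcp: -0.0125 -0.2688 0.4479	u: -0.5939 0.7435
step 2	theta: -0.0659 -0.8105	dq: 0.0074 0.0234	tcp: -0.0124 -0.2688 0.4480	u: -0.5929 0.7470
step 3	theta: -0.0659 -0.8103	dq: 0.0003 0.0105	tcp: -0.0124 -0.2688 0.4480	u: -0.5932 0.7492
step 4	theta: -0.0659 -0.8103	dq: -0.0020 0.0049	tcp: -0.0124 -0.2687 0.4481	u: -0.5939 0.7506
step 5	theta: -0.0659 -0.8102	dq: -0.0024 0.0026	tcp: -0.0124 -0.2687 0.4481	u: -0.5947 0.7515
step 6	theta: -0.0659 -0.8102	dq: -0.0022 0.0015	tcp: -0.0124 -0.2687 0.4481	u: -0.5955 0.7521
step 7	theta: -0.0660 -0.8102	dq: -0.0018 0.0009	tcp: -0.0124 -0.2687 0.4481	u: -0.5961 0.7526
step 8	theta: -0.0660 -0.8102	dq: -0.0014 0.0005	tcp: -0.0124 -0.2687 0.4481	u: -9.2914 3.9348
step 9	theta: -0.0745 -0.8162	dq: -1.6612 -1.1632	tcp: -0.0140 -0.2670 0.4485	u: 0.4977 0.3334
step 10	theta: -0.0891 -0.8259	dq: -1.2777 -0.7720	tcp: -0.0168 -0.2637 0.4493	u: 0.3848 0.3460
step 11	theta: -0.1004 -0.8321	dq: -0.9817 -0.4932	tcp: -0.0189 -0.2609 0.4503	u: 0.2862 0.3650
step 12	theta: -0.1090 -0.8360	dq: -0.7516 -0.2958	tcp: -0.0205 -0.2585 0.4512	u: 0.1998 0.3878
step 13	theta: -0.1156 -0.8383	dq: -0.5713 -0.1571	tcp: -0.0217 -0.2564 0.4521	u: 0.1236 0.4127
step 14	theta: -0.1206 -0.8393	dq: -0.4291 -0.0608	tcp: -0.0226 -0.2546 0.4530	u: 0.0559 0.4382
step 15	theta: -0.1243 -0.8396	dq: -0.3178 0.0020	tcp: -0.0233 -0.2531 0.4538	u: -0.0043 0.4641
step 16	theta: -0.1271 -0.8394	dq: -0.2356 0.0318	tcp: -0.0238 -0.2519 0.4544	u: -0.0582 0.4914
step 17	theta: -0.1291 -0.8390	dq: -0.1702 0.0471	tcp: -0.0241 -0.2509 0.4550	u: -0.1066 0.5176
step 18	theta: -0.1305 -0.8385	dq: -0.1167 0.0543	tcp: -0.0244 -0.2501 0.4555	u: -0.1502 0.5420
step 19	theta: -0.1315 -0.8380	dq: -0.0727 0.0563	tcp: -0.0246 -0.2496 0.4558	u: -0.1896 0.5646
step 20	theta: -0.1320 -0.8374	dq: -0.0364 0.0548	tcp: -0.0247 -0.2491 0.4561	u: -0.2252 0.5855
step 21	theta: -0.1322 -0.8369	dq: -0.0076 0.0497	tcp: -0.0247 -0.2489 0.4563	u: -0.2569 0.6046
step 22	theta: -0.1322 -0.8364	dq: 0.0120 0.0388	tcp: -0.0247 -0.2488 0.4564	u: -0.2839 0.6220
step 23	theta: -0.1320 -0.8361	dq: 0.0259 0.0260	tcp: -0.0246 -0.2487 0.4564	u: -0.3072 0.6376
step 24	theta: -0.1317 -0.8359	dq: 0.0378 0.0154	tcp: -0.0246 -0.2488 0.4564	u: -0.3280 0.6514
step 25	theta: -0.1313 -0.8358	dq: 0.0490 0.0082	tcp: -0.0245 -0.2490 0.4564	u: -0.3469 0.6634
step 26	theta: -0.1307 -0.8357	dq: 0.0596 0.0039	tcp: -0.0244 -0.2492 0.4562	u: -0.3640 0.6739
step 27	theta: -0.1301 -0.8357	dq: 0.0691 0.0012	tcp: -0.0243 -0.2494 0.4561	u: -0.3796 0.6831
step 28	theta: -0.1293 -0.8357	dq: 0.0773 -0.0005	tcp: -0.0242 -0.2498 0.4559	u: -0.3938 0.6914
step 29	theta: -0.1285 -0.8357	dq: 0.0843 -0.0016	tcp: -0.0240 -0.2501 0.4558	u: -0.4066 0.6988
step 30	theta: -0.1277 -0.8357	dq: 0.0899 -0.0025	tcp: -0.0239 -0.2505 0.4556	u: -0.4184 0.7054
step 31	theta: -0.1267 -0.8357	dq: 0.0945 -0.0032	tcp: -0.0237 -0.2509 0.4553	u: -0.4291 0.7113
step 32	theta: -0.1258 -0.8358	dq: 0.0980 -0.0037	tcp: -0.0235 -0.2513 0.4551	u: -0.4388 0.7167
step 33	theta: -0.1248 -0.8358	dq: 0.1007 -0.0041	tcp: -0.0233 -0.2517 0.4549	u: -0.4477 0.7215
step 34	theta: -0.1238 -0.8359	dq: 0.1026 -0.0044	tcp: -0.0232 -0.2522 0.4546	u: -0.4559 0.7258
step 35	theta: -0.1227 -0.8359	dq: 0.1038 -0.0046	tcp: -0.0230 -0.2526 0.4544	u: -0.4633 0.7298
step 36	theta: -0.1217 -0.8360	dq: 0.1044 -0.0047	tcp: -0.0228 -0.2531 0.4541	u: -0.4701 0.7333
step 37	theta: -0.1206 -0.8360	dq: 0.1045 -0.0048	tcp: -0.0226 -0.2535 0.4539	u: -0.4764 0.7365
step 38	theta: -0.1196 -0.8361	dq: 0.1041 -0.0048	tcp: -0.0224 -0.2540 0.4536	u: -0.4821 0.7394
step 39	theta: -0.1186 -0.8361	dq: 0.1034 -0.0047	tcp: -0.0222 -0.2545 0.4534	u: -0.4873 0.7419
step 40	theta: -0.1175 -0.8361	dq: 0.1024 -0.0047	tcp: -0.0220 -0.2549 0.4532	u: -0.4922 0.7443
step 41	theta: -0.1165 -0.8362	dq: 0.1011 -0.0045	tcp: -0.0218 -0.2554 0.4529	u: -0.4966 0.7464
step 42	theta: -0.1155 -0.8362	dq: 0.0996 -0.0044	tcp: -0.0217 -0.2558 0.4527	u: -0.5007 0.7483
step 43	theta: -0.1145 -0.8363	dq: 0.0978 -0.0042	tcp: -0.0215 -0.2562 0.4524	u: -0.5045 0.7500
step 44	theta: -0.1136 -0.8363	dq: 0.0960 -0.0040	tcp: -0.0213 -0.2566 0.4522	u: -0.5079 0.7516
step 45	theta: -0.1126 -0.8364	dq: 0.0939 -0.0038	tcp: -0.0211 -0.2571 0.4520	u: -0.5112 0.7530
step 46	theta: -0.1117 -0.8364	dq: 0.0918 -0.0036	tcp: -0.0210 -0.2575 0.4517	u: -0.5141 0.7542
step 47	theta: -0.1108 -0.8364	dq: 0.0897 -0.0034	tcp: -0.0208 -0.2578 0.4515	u: -0.5169 0.7554
step 48	theta: -0.1099 -0.8365	dq: 0.0874 -0.0031	tcp: -0.0206 -0.2582 0.4513	u: -0.5195 0.7564
step 49	theta: -0.1090 -0.8365	dq: 0.0851 -0.0029	tcp: -0.0205 -0.2586 0.4511	u: -0.5218 0.7573
step 50	theta: -0.1082 -0.8365	dq: 0.0828 -0.0026	tcp: -0.0203 -0.2590 0.4509	u: -0.5240 0.7582
step 51	theta: -0.1074 -0.8366	dq: 0.0805 -0.0024	tcp: -0.0202 -0.2593 0.4507	u: -0.5261 0.7590
step 52	theta: -0.1066 -0.8366	dq: 0.0782 -0.0022	tcp: -0.0200 -0.2597 0.4505	u: -0.5280 0.7596
step 53	theta: -0.1058 -0.8366	dq: 0.0759 -0.0019	tcp: -0.0199 -0.2600 0.4503	u: -0.5298 0.7603
step 54	theta: -0.1051 -0.8366	dq: 0.0736 -0.0017	tcp: -0.0197 -0.2603 0.4501	u: -0.5314 0.7608
step 55	theta: -0.1043 -0.8366	dq: 0.0713 -0.0014	tcp: -0.0196 -0.2606 0.4500	u: -0.5330 0.7613
step 56	theta: -0.1036 -0.8366	dq: 0.0691 -0.0012	tcp: -0.0195 -0.2609 0.4498	u: -0.5345 0.7618
step 57	theta: -0.1030 -0.8367	dq: 0.0669 -0.0010	tcp: -0.0194 -0.2612 0.4496	u: -0.5358 0.7622
step 58	theta: -0.1023 -0.8367	dq: 0.0647 -0.0007	tcp: -0.0192 -0.2615 0.4495	u: -0.5371 0.7626
step 59	theta: -0.1017 -0.8367	dq: 0.0626 -0.0005	tcp: -0.0191 -0.2617 0.4493	u: -0.5383 0.7630
step 60	theta: -0.1011 -0.8367	dq: 0.0605 -0.0003	tcp: -0.0190 -0.2620 0.4492	u: -0.5395 0.7633
step 61	theta: -0.1005 -0.8367	dq: 0.0585 -0.0001	tcp: -0.0189 -0.2622 0.4490	u: -0.5405 0.7636
step 62	theta: -0.0999 -0.8367	dq: 0.0566 0.0001	tcp: -0.0188 -0.2625 0.4489
final tcp position (m): -0.0188 -0.2625 0.4489
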